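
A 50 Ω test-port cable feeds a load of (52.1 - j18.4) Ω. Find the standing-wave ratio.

VSWR ≈ 1.43

Γ = (Z_L − Z_0)/(Z_L + Z_0) = (2.1 − j18.4)/(102.1 − j18.4)
|Γ| = 18.5/104 = 0.179
VSWR = (1 + |Γ|)/(1 − |Γ|) = 1.18/0.821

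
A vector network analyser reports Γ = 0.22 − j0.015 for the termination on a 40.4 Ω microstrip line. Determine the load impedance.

Z_L = Z_0·(1 + Γ)/(1 − Γ) = 40.4·(1.22 − j0.015)/(0.78 + j0.015)

Z_L ≈ 63.2 − j1.99 Ω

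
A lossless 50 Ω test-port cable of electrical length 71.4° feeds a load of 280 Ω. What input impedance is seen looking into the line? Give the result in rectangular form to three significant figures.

tan(βl) = tan(71.4°) = 2.97
Z_in = Z_0·(Z_L + jZ_0·tanβl)/(Z_0 + jZ_L·tanβl)
     = 50·(280 + j149)/(50 + j832)

Z_in ≈ 9.9 − j16.2 Ω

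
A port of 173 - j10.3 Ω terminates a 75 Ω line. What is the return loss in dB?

Γ = (98 − j10.3)/(248 − j10.3), |Γ| = 0.397
RL = −20·log₁₀|Γ| = −20·log₁₀(0.397)

RL ≈ 8.02 dB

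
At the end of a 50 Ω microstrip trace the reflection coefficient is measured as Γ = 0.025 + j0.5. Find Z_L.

Z_L = Z_0·(1 + Γ)/(1 − Γ) = 50·(1.02 + j0.5)/(0.975 − j0.5)

Z_L ≈ 31.2 + j41.6 Ω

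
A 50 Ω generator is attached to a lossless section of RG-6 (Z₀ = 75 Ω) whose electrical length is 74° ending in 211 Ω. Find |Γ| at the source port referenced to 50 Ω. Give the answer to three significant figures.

tan(βl) = 3.49
Z_in = Z_0·(Z_L + jZ_0·tanβl)/(Z_0 + jZ_L·tanβl) = 28.6 − j18.6 Ω
Γ_s = (Z_in − Z_s)/(Z_in + Z_s) = (-21.4 − j18.6)/(78.6 − j18.6), |Γ_s| = 0.352

|Γ| ≈ 0.352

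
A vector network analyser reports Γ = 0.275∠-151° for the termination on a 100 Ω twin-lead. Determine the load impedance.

Z_L ≈ 59.4 − j17.1 Ω

Z_L = Z_0·(1 + Γ)/(1 − Γ) = 100·(0.759 − j0.133)/(1.24 + j0.133)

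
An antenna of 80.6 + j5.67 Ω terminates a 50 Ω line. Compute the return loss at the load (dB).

Γ = (30.6 + j5.67)/(130.6 + j5.67), |Γ| = 0.238
RL = −20·log₁₀|Γ| = −20·log₁₀(0.238)

RL ≈ 12.5 dB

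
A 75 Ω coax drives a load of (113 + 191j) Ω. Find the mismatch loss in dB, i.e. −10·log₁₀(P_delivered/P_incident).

mismatch loss ≈ 3.26 dB

Γ = (38 + j191)/(188 + j191), |Γ| = 0.727
|Γ|² = 0.528, so P_del/P_inc = 1 − |Γ|² = 0.472
ML = −10·log₁₀(1 − |Γ|²)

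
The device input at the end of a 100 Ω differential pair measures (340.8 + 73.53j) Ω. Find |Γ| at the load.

|Γ| ≈ 0.563

Γ = (Z_L − Z_0)/(Z_L + Z_0) = (240.8 + j73.53)/(440.8 + j73.53)
|Γ| = 252/447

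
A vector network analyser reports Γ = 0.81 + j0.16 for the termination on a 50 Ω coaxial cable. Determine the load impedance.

Z_L = Z_0·(1 + Γ)/(1 − Γ) = 50·(1.81 + j0.16)/(0.19 − j0.16)

Z_L ≈ 258 + j259 Ω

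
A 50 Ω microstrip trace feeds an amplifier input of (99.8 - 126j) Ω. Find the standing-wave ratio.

VSWR ≈ 5.5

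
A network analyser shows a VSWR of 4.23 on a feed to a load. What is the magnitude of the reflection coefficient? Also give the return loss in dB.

|Γ| = (S − 1)/(S + 1) = (4.23 − 1)/(4.23 + 1) = 3.23/5.23
RL = −20·log₁₀|Γ| = −20·log₁₀(0.618)

|Γ| ≈ 0.618; return loss ≈ 4.19 dB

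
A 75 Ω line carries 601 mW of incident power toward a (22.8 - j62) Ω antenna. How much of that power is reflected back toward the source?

P_reflected ≈ 294 mW

|Γ| = |(-52.2 − j62)/(97.8 − j62)| = 0.7
|Γ|² = 0.49
P_refl = |Γ|²·P_inc = 294 mW, P_del = (1 − |Γ|²)·P_inc = 307 mW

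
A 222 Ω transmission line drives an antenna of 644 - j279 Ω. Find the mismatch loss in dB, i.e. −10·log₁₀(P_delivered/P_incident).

Γ = (422 − j279)/(866 − j279), |Γ| = 0.556
|Γ|² = 0.309, so P_del/P_inc = 1 − |Γ|² = 0.691
ML = −10·log₁₀(1 − |Γ|²)

mismatch loss ≈ 1.61 dB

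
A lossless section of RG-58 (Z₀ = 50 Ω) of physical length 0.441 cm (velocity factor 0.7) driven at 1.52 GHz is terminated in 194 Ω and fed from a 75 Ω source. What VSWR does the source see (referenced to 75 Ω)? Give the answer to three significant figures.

VSWR ≈ 2.73

λ = v/f = 0.7·c / 1.52 GHz = 0.138 m
βl = 2π·l/λ = 2π × 0.0319 = 11.5°
tan(βl) = 0.203
Z_in = Z_0·(Z_L + jZ_0·tanβl)/(Z_0 + jZ_L·tanβl) = 125 − j88.1 Ω
Γ_s = (Z_in − Z_s)/(Z_in + Z_s) = (49.5 − j88.1)/(200 − j88.1), |Γ_s| = 0.463
VSWR = (1 + |Γ_s|)/(1 − |Γ_s|)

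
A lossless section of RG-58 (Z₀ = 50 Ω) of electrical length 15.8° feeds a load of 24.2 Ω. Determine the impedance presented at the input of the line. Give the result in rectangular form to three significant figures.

Z_in ≈ 25.7 + j10.6 Ω

tan(βl) = tan(15.8°) = 0.283
Z_in = Z_0·(Z_L + jZ_0·tanβl)/(Z_0 + jZ_L·tanβl)
     = 50·(24.2 + j14.1)/(50 + j6.85)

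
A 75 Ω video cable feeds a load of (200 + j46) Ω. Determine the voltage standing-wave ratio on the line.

VSWR ≈ 2.83

Γ = (Z_L − Z_0)/(Z_L + Z_0) = (125 + j46)/(275 + j46)
|Γ| = 133/279 = 0.478
VSWR = (1 + |Γ|)/(1 − |Γ|) = 1.48/0.522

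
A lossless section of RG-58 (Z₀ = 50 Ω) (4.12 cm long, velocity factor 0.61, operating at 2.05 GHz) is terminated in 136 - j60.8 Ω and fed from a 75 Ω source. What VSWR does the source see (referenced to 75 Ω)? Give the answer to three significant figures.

λ = v/f = 0.61·c / 2.05 GHz = 0.0893 m
βl = 2π·l/λ = 2π × 0.462 = 166°
tan(βl) = -0.247
Z_in = Z_0·(Z_L + jZ_0·tanβl)/(Z_0 + jZ_L·tanβl) = 153 + j42.5 Ω
Γ_s = (Z_in − Z_s)/(Z_in + Z_s) = (78.5 + j42.5)/(228 + j42.5), |Γ_s| = 0.384
VSWR = (1 + |Γ_s|)/(1 − |Γ_s|)

VSWR ≈ 2.25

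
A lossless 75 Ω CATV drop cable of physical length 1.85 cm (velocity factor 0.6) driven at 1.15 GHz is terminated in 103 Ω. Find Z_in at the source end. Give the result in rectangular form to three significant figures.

λ = v/f = 0.6·c / 1.15 GHz = 0.157 m
βl = 2π·l/λ = 2π × 0.118 = 42.5°
tan(βl) = tan(42.5°) = 0.918
Z_in = Z_0·(Z_L + jZ_0·tanβl)/(Z_0 + jZ_L·tanβl)
     = 75·(103 + j68.8)/(75 + j94.5)

Z_in ≈ 73.3 − j23.6 Ω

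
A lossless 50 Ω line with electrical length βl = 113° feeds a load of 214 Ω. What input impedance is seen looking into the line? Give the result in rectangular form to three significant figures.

Z_in ≈ 13.7 + j19.9 Ω

tan(βl) = tan(113°) = -2.36
Z_in = Z_0·(Z_L + jZ_0·tanβl)/(Z_0 + jZ_L·tanβl)
     = 50·(214 − j118)/(50 − j504)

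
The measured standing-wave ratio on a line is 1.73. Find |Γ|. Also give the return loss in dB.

|Γ| ≈ 0.267; return loss ≈ 11.5 dB

|Γ| = (S − 1)/(S + 1) = (1.73 − 1)/(1.73 + 1) = 0.73/2.73
RL = −20·log₁₀|Γ| = −20·log₁₀(0.267)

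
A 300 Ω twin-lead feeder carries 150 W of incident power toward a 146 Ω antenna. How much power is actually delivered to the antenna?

Γ = (146 − 300)/(146 + 300) = -0.345
|Γ|² = 0.119
P_refl = |Γ|²·P_inc = 17.9 W, P_del = (1 − |Γ|²)·P_inc = 132 W

P_delivered ≈ 132 W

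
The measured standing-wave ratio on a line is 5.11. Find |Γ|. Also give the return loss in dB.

|Γ| ≈ 0.673; return loss ≈ 3.44 dB

|Γ| = (S − 1)/(S + 1) = (5.11 − 1)/(5.11 + 1) = 4.11/6.11
RL = −20·log₁₀|Γ| = −20·log₁₀(0.673)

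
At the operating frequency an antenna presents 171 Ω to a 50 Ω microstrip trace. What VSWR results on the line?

For a purely resistive load, VSWR = R_L/Z_0 or Z_0/R_L (whichever > 1) = 171/50

VSWR ≈ 3.42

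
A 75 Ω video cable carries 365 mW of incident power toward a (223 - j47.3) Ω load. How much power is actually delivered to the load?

|Γ| = |(148 − j47.3)/(298 − j47.3)| = 0.515
|Γ|² = 0.265
P_refl = |Γ|²·P_inc = 96.8 mW, P_del = (1 − |Γ|²)·P_inc = 268 mW

P_delivered ≈ 268 mW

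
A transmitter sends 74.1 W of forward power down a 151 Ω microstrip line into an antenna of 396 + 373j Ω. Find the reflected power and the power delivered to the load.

|Γ| = |(245 + j373)/(547 + j373)| = 0.674
|Γ|² = 0.454
P_refl = |Γ|²·P_inc = 33.7 W, P_del = (1 − |Γ|²)·P_inc = 40.4 W

P_reflected ≈ 33.7 W; P_delivered ≈ 40.4 W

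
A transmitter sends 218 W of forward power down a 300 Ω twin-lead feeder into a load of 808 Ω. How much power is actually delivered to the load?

Γ = (808 − 300)/(808 + 300) = 0.458
|Γ|² = 0.21
P_refl = |Γ|²·P_inc = 45.8 W, P_del = (1 − |Γ|²)·P_inc = 172 W

P_delivered ≈ 172 W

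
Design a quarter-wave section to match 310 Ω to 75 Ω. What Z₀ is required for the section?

Z_qwt = √(Z_0·R_L) = √(75 × 310) = √23250

Z_qwt ≈ 152 Ω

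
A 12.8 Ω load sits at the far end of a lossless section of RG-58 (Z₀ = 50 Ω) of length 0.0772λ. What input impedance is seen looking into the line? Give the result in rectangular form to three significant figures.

Z_in ≈ 16.1 + j24.2 Ω

βl = 2π × 0.0772 = 27.8°
tan(βl) = tan(27.8°) = 0.527
Z_in = Z_0·(Z_L + jZ_0·tanβl)/(Z_0 + jZ_L·tanβl)
     = 50·(12.8 + j26.4)/(50 + j6.75)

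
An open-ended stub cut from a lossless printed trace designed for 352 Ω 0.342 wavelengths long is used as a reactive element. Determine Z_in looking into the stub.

Z_in ≈ +j230 Ω

βl = 2π × 0.342 = 123°
tan(βl) = -1.53
For an open-ended stub, Z_in = −jZ_0·cot(βl) = −jZ_0/tan(βl)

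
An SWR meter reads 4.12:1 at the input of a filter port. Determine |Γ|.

|Γ| ≈ 0.609

|Γ| = (S − 1)/(S + 1) = (4.12 − 1)/(4.12 + 1) = 3.12/5.12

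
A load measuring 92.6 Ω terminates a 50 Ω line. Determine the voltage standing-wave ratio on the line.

VSWR ≈ 1.85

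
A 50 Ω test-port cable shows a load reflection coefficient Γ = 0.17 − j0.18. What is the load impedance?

Z_L = Z_0·(1 + Γ)/(1 − Γ) = 50·(1.17 − j0.18)/(0.83 + j0.18)

Z_L ≈ 65.1 − j25 Ω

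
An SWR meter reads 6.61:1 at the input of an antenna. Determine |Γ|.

|Γ| ≈ 0.737

|Γ| = (S − 1)/(S + 1) = (6.61 − 1)/(6.61 + 1) = 5.61/7.61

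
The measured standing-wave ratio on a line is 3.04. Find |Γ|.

|Γ| ≈ 0.505

|Γ| = (S − 1)/(S + 1) = (3.04 − 1)/(3.04 + 1) = 2.04/4.04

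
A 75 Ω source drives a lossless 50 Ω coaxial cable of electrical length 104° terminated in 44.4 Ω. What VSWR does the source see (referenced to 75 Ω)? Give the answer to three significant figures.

tan(βl) = -4.01
Z_in = Z_0·(Z_L + jZ_0·tanβl)/(Z_0 + jZ_L·tanβl) = 55.4 − j3.1 Ω
Γ_s = (Z_in − Z_s)/(Z_in + Z_s) = (-19.6 − j3.1)/(130 − j3.1), |Γ_s| = 0.152
VSWR = (1 + |Γ_s|)/(1 − |Γ_s|)

VSWR ≈ 1.36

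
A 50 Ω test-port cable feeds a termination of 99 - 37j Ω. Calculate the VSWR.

VSWR ≈ 2.33

Γ = (Z_L − Z_0)/(Z_L + Z_0) = (49 − j37)/(149 − j37)
|Γ| = 61.4/154 = 0.4
VSWR = (1 + |Γ|)/(1 − |Γ|) = 1.4/0.6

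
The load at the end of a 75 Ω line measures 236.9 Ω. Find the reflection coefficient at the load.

Γ = 0.519

Γ = (Z_L − Z_0)/(Z_L + Z_0) = (236.9 − 75)/(236.9 + 75) = 161.9/311.9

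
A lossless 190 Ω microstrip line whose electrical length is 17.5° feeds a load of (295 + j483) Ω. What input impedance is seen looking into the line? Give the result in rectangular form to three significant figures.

tan(βl) = tan(17.5°) = 0.315
Z_in = Z_0·(Z_L + jZ_0·tanβl)/(Z_0 + jZ_L·tanβl)
     = 190·(295 + j543)/(37.7 + j93)

Z_in ≈ 1160 − j131 Ω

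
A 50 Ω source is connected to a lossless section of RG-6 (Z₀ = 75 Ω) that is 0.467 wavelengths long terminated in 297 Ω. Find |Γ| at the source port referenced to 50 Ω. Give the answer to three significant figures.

βl = 2π × 0.467 = 168°
tan(βl) = -0.21
Z_in = Z_0·(Z_L + jZ_0·tanβl)/(Z_0 + jZ_L·tanβl) = 183 + j137 Ω
Γ_s = (Z_in − Z_s)/(Z_in + Z_s) = (133 + j137)/(233 + j137), |Γ_s| = 0.706

|Γ| ≈ 0.706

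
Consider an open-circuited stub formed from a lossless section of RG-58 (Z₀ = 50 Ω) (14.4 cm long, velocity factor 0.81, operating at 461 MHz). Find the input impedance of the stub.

λ = v/f = 0.81·c / 461 MHz = 0.527 m
βl = 2π·l/λ = 2π × 0.273 = 98.3°
tan(βl) = -6.82
For an open-circuited stub, Z_in = −jZ_0·cot(βl) = −jZ_0/tan(βl)

Z_in ≈ +j7.34 Ω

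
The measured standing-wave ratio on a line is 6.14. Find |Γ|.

|Γ| ≈ 0.72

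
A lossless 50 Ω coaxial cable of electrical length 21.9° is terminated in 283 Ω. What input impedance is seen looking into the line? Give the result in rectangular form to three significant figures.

tan(βl) = tan(21.9°) = 0.402
Z_in = Z_0·(Z_L + jZ_0·tanβl)/(Z_0 + jZ_L·tanβl)
     = 50·(283 + j20.1)/(50 + j114)

Z_in ≈ 53.2 − j101 Ω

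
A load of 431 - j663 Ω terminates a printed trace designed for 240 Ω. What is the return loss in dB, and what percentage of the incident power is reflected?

Γ = (191 − j663)/(671 − j663), |Γ| = 0.731
RL = −20·log₁₀(0.731) = 2.72 dB
P_refl/P_inc = |Γ|² = 0.535

RL ≈ 2.72 dB; 53.5% of incident power reflected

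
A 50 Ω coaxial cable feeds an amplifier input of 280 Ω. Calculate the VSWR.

VSWR ≈ 5.6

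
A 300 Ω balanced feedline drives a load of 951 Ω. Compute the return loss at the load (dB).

Γ = (951 − 300)/(951 + 300) = 0.52
RL = −20·log₁₀|Γ| = −20·log₁₀(0.52)

RL ≈ 5.67 dB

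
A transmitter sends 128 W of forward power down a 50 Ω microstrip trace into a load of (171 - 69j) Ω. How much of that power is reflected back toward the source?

|Γ| = |(121 − j69)/(221 − j69)| = 0.602
|Γ|² = 0.362
P_refl = |Γ|²·P_inc = 46.3 W, P_del = (1 − |Γ|²)·P_inc = 81.7 W

P_reflected ≈ 46.3 W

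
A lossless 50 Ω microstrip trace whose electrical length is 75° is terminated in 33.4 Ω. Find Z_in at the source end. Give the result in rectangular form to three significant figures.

Z_in ≈ 69.1 + j14.3 Ω

tan(βl) = tan(75°) = 3.73
Z_in = Z_0·(Z_L + jZ_0·tanβl)/(Z_0 + jZ_L·tanβl)
     = 50·(33.4 + j187)/(50 + j125)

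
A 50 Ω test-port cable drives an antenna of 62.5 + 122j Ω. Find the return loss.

Γ = (12.5 + j122)/(112.5 + j122), |Γ| = 0.739
RL = −20·log₁₀|Γ| = −20·log₁₀(0.739)

RL ≈ 2.63 dB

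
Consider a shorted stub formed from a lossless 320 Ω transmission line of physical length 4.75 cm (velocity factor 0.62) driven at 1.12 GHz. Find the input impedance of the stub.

λ = v/f = 0.62·c / 1.12 GHz = 0.166 m
βl = 2π·l/λ = 2π × 0.286 = 103°
tan(βl) = -4.34
For a shorted stub, Z_in = jZ_0·tan(βl)

Z_in ≈ −j1390 Ω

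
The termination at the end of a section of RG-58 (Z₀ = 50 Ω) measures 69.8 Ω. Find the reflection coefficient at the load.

Γ = 0.165

Γ = (Z_L − Z_0)/(Z_L + Z_0) = (69.8 − 50)/(69.8 + 50) = 19.8/119.8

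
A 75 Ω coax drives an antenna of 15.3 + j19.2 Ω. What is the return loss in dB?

Γ = (-59.7 + j19.2)/(90.3 + j19.2), |Γ| = 0.679
RL = −20·log₁₀|Γ| = −20·log₁₀(0.679)

RL ≈ 3.36 dB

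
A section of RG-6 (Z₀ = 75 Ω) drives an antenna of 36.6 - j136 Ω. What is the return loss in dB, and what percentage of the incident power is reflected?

Γ = (-38.4 − j136)/(111.6 − j136), |Γ| = 0.803
RL = −20·log₁₀(0.803) = 1.9 dB
P_refl/P_inc = |Γ|² = 0.645

RL ≈ 1.9 dB; 64.5% of incident power reflected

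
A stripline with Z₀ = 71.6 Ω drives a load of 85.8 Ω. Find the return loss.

Γ = (85.8 − 71.6)/(85.8 + 71.6) = 0.0902
RL = −20·log₁₀|Γ| = −20·log₁₀(0.0902)

RL ≈ 20.9 dB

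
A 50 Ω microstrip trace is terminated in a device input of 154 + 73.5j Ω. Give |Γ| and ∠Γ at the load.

Γ ≈ 0.587 ∠ 15.4°

Γ = (Z_L − Z_0)/(Z_L + Z_0) = (104 + j73.5)/(204 + j73.5)
|Γ| = 127/217 = 0.587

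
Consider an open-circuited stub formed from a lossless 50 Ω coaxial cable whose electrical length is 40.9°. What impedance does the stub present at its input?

tan(βl) = 0.866
For an open-circuited stub, Z_in = −jZ_0·cot(βl) = −jZ_0/tan(βl)

Z_in ≈ −j57.7 Ω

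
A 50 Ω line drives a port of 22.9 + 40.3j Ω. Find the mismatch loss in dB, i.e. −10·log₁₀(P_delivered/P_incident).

Γ = (-27.1 + j40.3)/(72.9 + j40.3), |Γ| = 0.583
|Γ|² = 0.34, so P_del/P_inc = 1 − |Γ|² = 0.66
ML = −10·log₁₀(1 − |Γ|²)

mismatch loss ≈ 1.8 dB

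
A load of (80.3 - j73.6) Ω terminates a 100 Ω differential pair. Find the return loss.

RL ≈ 8.15 dB

Γ = (-19.7 − j73.6)/(180.3 − j73.6), |Γ| = 0.391
RL = −20·log₁₀|Γ| = −20·log₁₀(0.391)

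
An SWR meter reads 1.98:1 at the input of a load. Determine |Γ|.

|Γ| ≈ 0.329

|Γ| = (S − 1)/(S + 1) = (1.98 − 1)/(1.98 + 1) = 0.98/2.98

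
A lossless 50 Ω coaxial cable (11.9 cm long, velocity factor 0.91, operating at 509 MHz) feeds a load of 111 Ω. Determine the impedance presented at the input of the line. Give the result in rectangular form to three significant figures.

Z_in ≈ 23.1 − j7.07 Ω

λ = v/f = 0.91·c / 509 MHz = 0.536 m
βl = 2π·l/λ = 2π × 0.222 = 79.9°
tan(βl) = tan(79.9°) = 5.6
Z_in = Z_0·(Z_L + jZ_0·tanβl)/(Z_0 + jZ_L·tanβl)
     = 50·(111 + j280)/(50 + j622)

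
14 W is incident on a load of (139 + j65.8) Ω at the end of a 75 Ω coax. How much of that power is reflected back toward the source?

P_reflected ≈ 2.35 W

|Γ| = |(64 + j65.8)/(214 + j65.8)| = 0.41
|Γ|² = 0.168
P_refl = |Γ|²·P_inc = 2.35 W, P_del = (1 − |Γ|²)·P_inc = 11.6 W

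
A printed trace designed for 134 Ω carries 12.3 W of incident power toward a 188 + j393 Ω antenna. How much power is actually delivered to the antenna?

|Γ| = |(54 + j393)/(322 + j393)| = 0.781
|Γ|² = 0.61
P_refl = |Γ|²·P_inc = 7.5 W, P_del = (1 − |Γ|²)·P_inc = 4.8 W

P_delivered ≈ 4.8 W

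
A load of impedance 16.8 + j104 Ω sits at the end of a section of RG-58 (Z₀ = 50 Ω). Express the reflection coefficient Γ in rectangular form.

Γ = (Z_L − Z_0)/(Z_L + Z_0) = (-33.2 + j104)/(66.8 + j104)

Γ ≈ 0.563 + j0.681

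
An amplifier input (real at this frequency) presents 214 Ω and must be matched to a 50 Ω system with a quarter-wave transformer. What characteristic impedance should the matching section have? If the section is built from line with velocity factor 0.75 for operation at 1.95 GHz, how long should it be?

Z_qwt ≈ 103 Ω; length ≈ 2.88 cm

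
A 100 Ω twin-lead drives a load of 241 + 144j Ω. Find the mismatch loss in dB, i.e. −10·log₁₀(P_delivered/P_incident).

Γ = (141 + j144)/(341 + j144), |Γ| = 0.544
|Γ|² = 0.296, so P_del/P_inc = 1 − |Γ|² = 0.704
ML = −10·log₁₀(1 − |Γ|²)

mismatch loss ≈ 1.53 dB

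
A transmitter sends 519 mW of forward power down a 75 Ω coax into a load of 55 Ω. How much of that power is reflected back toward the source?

P_reflected ≈ 12.3 mW

Γ = (55 − 75)/(55 + 75) = -0.154
|Γ|² = 0.0237
P_refl = |Γ|²·P_inc = 12.3 mW, P_del = (1 − |Γ|²)·P_inc = 507 mW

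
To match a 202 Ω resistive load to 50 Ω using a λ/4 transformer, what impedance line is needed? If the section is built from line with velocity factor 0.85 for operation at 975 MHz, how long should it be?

Z_qwt ≈ 100 Ω; length ≈ 6.54 cm

Z_qwt = √(Z_0·R_L) = √(50 × 202) = √10100
λ = 0.85·c/f = 0.262 m, so l = λ/4 = 0.0654 m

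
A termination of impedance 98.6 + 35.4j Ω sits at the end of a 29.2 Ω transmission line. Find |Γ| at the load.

|Γ| ≈ 0.587

Γ = (Z_L − Z_0)/(Z_L + Z_0) = (69.4 + j35.4)/(127.8 + j35.4)
|Γ| = 77.9/133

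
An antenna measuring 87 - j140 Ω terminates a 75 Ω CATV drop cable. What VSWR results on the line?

VSWR ≈ 4.82

Γ = (Z_L − Z_0)/(Z_L + Z_0) = (12 − j140)/(162 − j140)
|Γ| = 141/214 = 0.656
VSWR = (1 + |Γ|)/(1 − |Γ|) = 1.66/0.344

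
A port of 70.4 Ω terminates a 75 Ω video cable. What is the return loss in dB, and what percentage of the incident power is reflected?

Γ = (70.4 − 75)/(70.4 + 75) = -0.0316
RL = −20·log₁₀(0.0316) = 30 dB
P_refl/P_inc = |Γ|² = 0.001

RL ≈ 30 dB; 0.1% of incident power reflected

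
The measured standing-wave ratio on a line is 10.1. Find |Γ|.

|Γ| = (S − 1)/(S + 1) = (10.1 − 1)/(10.1 + 1) = 9.1/11.1

|Γ| ≈ 0.82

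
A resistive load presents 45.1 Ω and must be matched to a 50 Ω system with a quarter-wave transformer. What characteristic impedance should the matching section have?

Z_qwt ≈ 47.5 Ω

Z_qwt = √(Z_0·R_L) = √(50 × 45.1) = √2255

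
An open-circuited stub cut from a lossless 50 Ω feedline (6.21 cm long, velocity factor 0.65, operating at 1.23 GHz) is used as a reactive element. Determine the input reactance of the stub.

X_in ≈ 61.8 Ω (inductive)

λ = v/f = 0.65·c / 1.23 GHz = 0.159 m
βl = 2π·l/λ = 2π × 0.392 = 141°
tan(βl) = -0.809
For an open-circuited stub, Z_in = −jZ_0·cot(βl) = −jZ_0/tan(βl)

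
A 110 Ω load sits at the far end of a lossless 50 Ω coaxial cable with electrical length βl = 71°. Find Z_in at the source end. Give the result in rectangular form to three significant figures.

tan(βl) = tan(71°) = 2.9
Z_in = Z_0·(Z_L + jZ_0·tanβl)/(Z_0 + jZ_L·tanβl)
     = 50·(110 + j145)/(50 + j319)

Z_in ≈ 24.8 − j13.3 Ω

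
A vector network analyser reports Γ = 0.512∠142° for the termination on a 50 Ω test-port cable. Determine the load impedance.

Z_L ≈ 17.8 + j15.2 Ω

Z_L = Z_0·(1 + Γ)/(1 − Γ) = 50·(0.597 + j0.315)/(1.4 − j0.315)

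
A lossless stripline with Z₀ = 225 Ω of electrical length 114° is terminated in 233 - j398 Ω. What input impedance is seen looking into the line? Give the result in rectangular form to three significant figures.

tan(βl) = tan(114°) = -2.25
Z_in = Z_0·(Z_L + jZ_0·tanβl)/(Z_0 + jZ_L·tanβl)
     = 225·(233 − j903)/(-669 − j523)

Z_in ≈ 98.8 + j227 Ω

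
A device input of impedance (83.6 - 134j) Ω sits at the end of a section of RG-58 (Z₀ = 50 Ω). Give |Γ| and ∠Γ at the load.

Γ ≈ 0.73 ∠ -30.8°

Γ = (Z_L − Z_0)/(Z_L + Z_0) = (33.6 − j134)/(133.6 − j134)
|Γ| = 138/189 = 0.73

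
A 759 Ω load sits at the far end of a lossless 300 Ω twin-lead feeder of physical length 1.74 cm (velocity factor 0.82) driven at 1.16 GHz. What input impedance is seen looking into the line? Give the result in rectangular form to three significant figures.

λ = v/f = 0.82·c / 1.16 GHz = 0.212 m
βl = 2π·l/λ = 2π × 0.082 = 29.5°
tan(βl) = tan(29.5°) = 0.567
Z_in = Z_0·(Z_L + jZ_0·tanβl)/(Z_0 + jZ_L·tanβl)
     = 300·(759 + j170)/(300 + j430)

Z_in ≈ 328 − j301 Ω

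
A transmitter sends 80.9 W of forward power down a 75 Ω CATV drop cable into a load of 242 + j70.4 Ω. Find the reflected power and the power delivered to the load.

P_reflected ≈ 25.2 W; P_delivered ≈ 55.7 W

|Γ| = |(167 + j70.4)/(317 + j70.4)| = 0.558
|Γ|² = 0.311
P_refl = |Γ|²·P_inc = 25.2 W, P_del = (1 − |Γ|²)·P_inc = 55.7 W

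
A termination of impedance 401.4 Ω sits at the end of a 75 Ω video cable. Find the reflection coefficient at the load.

Γ = (Z_L − Z_0)/(Z_L + Z_0) = (401.4 − 75)/(401.4 + 75) = 326.4/476.4

Γ = 0.685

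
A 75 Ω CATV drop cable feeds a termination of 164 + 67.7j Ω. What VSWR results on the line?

VSWR ≈ 2.64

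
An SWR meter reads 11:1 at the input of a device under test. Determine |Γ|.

|Γ| = (S − 1)/(S + 1) = (11 − 1)/(11 + 1) = 10/12

|Γ| ≈ 0.833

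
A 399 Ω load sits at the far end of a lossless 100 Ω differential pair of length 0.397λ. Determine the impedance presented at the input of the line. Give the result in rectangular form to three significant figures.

Z_in ≈ 62.1 + j112 Ω

βl = 2π × 0.397 = 143°
tan(βl) = tan(143°) = -0.756
Z_in = Z_0·(Z_L + jZ_0·tanβl)/(Z_0 + jZ_L·tanβl)
     = 100·(399 − j75.6)/(100 − j302)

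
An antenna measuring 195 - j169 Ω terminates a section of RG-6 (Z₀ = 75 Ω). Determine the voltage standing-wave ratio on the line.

VSWR ≈ 4.73

Γ = (Z_L − Z_0)/(Z_L + Z_0) = (120 − j169)/(270 − j169)
|Γ| = 207/319 = 0.651
VSWR = (1 + |Γ|)/(1 − |Γ|) = 1.65/0.349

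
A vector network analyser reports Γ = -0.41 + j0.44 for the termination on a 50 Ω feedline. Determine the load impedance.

Z_L = Z_0·(1 + Γ)/(1 − Γ) = 50·(0.59 + j0.44)/(1.41 − j0.44)

Z_L ≈ 14.6 + j20.2 Ω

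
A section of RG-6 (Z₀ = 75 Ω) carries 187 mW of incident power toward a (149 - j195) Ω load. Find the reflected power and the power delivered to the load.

P_reflected ≈ 92.2 mW; P_delivered ≈ 94.8 mW

|Γ| = |(74 − j195)/(224 − j195)| = 0.702
|Γ|² = 0.493
P_refl = |Γ|²·P_inc = 92.2 mW, P_del = (1 − |Γ|²)·P_inc = 94.8 mW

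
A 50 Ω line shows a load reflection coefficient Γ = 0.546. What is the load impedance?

Z_L ≈ 170 Ω

Z_L = Z_0·(1 + Γ)/(1 − Γ) = 50·(1.55)/(0.454)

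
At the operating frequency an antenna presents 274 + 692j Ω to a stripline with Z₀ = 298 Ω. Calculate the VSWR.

VSWR ≈ 7.74

Γ = (Z_L − Z_0)/(Z_L + Z_0) = (-24 + j692)/(572 + j692)
|Γ| = 692/898 = 0.771
VSWR = (1 + |Γ|)/(1 − |Γ|) = 1.77/0.229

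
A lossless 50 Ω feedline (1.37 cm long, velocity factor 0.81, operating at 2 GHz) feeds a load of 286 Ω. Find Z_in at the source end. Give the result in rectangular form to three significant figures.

λ = v/f = 0.81·c / 2 GHz = 0.122 m
βl = 2π·l/λ = 2π × 0.113 = 40.6°
tan(βl) = tan(40.6°) = 0.857
Z_in = Z_0·(Z_L + jZ_0·tanβl)/(Z_0 + jZ_L·tanβl)
     = 50·(286 + j42.8)/(50 + j245)

Z_in ≈ 19.8 − j54.3 Ω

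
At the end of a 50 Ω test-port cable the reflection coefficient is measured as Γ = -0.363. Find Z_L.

Z_L = Z_0·(1 + Γ)/(1 − Γ) = 50·(0.637)/(1.36)

Z_L ≈ 23.4 Ω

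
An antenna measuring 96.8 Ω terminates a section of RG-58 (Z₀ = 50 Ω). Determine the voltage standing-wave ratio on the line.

VSWR ≈ 1.94

Γ = (96.8 − 50)/(96.8 + 50) = 0.319
VSWR = (1 + 0.319)/(1 − 0.319)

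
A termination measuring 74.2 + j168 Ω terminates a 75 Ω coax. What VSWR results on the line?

Γ = (Z_L − Z_0)/(Z_L + Z_0) = (-0.8 + j168)/(149.2 + j168)
|Γ| = 168/225 = 0.748
VSWR = (1 + |Γ|)/(1 − |Γ|) = 1.75/0.252

VSWR ≈ 6.93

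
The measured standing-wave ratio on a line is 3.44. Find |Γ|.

|Γ| ≈ 0.55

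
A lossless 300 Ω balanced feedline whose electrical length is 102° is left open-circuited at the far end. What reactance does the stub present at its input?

X_in ≈ 63.8 Ω (inductive)

tan(βl) = -4.7
For an open-circuited stub, Z_in = −jZ_0·cot(βl) = −jZ_0/tan(βl)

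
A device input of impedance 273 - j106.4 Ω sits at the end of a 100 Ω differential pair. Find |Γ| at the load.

|Γ| ≈ 0.524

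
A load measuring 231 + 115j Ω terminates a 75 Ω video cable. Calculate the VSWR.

VSWR ≈ 3.91

Γ = (Z_L − Z_0)/(Z_L + Z_0) = (156 + j115)/(306 + j115)
|Γ| = 194/327 = 0.593
VSWR = (1 + |Γ|)/(1 − |Γ|) = 1.59/0.407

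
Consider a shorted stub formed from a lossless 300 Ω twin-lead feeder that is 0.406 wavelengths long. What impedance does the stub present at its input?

Z_in ≈ −j201 Ω

βl = 2π × 0.406 = 146°
tan(βl) = -0.67
For a shorted stub, Z_in = jZ_0·tan(βl)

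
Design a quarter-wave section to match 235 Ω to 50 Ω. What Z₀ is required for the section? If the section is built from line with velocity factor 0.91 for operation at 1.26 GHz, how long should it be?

Z_qwt = √(Z_0·R_L) = √(50 × 235) = √11750
λ = 0.91·c/f = 0.217 m, so l = λ/4 = 0.0542 m

Z_qwt ≈ 108 Ω; length ≈ 5.42 cm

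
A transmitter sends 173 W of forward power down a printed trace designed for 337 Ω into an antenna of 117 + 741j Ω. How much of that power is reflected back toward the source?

|Γ| = |(-220 + j741)/(454 + j741)| = 0.889
|Γ|² = 0.791
P_refl = |Γ|²·P_inc = 137 W, P_del = (1 − |Γ|²)·P_inc = 36.1 W

P_reflected ≈ 137 W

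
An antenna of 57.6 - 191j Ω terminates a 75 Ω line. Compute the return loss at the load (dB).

Γ = (-17.4 − j191)/(132.6 − j191), |Γ| = 0.825
RL = −20·log₁₀|Γ| = −20·log₁₀(0.825)

RL ≈ 1.67 dB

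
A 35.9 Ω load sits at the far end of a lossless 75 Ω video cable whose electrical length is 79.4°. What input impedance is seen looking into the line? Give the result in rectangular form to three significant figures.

tan(βl) = tan(79.4°) = 5.34
Z_in = Z_0·(Z_L + jZ_0·tanβl)/(Z_0 + jZ_L·tanβl)
     = 75·(35.9 + j401)/(75 + j192)

Z_in ≈ 141 + j41 Ω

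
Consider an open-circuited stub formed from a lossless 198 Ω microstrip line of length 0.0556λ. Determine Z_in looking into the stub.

Z_in ≈ −j544 Ω

βl = 2π × 0.0556 = 20°
tan(βl) = 0.364
For an open-circuited stub, Z_in = −jZ_0·cot(βl) = −jZ_0/tan(βl)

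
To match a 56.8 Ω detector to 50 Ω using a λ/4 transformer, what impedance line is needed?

Z_qwt ≈ 53.3 Ω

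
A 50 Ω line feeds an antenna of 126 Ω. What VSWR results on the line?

Γ = (126 − 50)/(126 + 50) = 0.432
VSWR = (1 + 0.432)/(1 − 0.432)

VSWR ≈ 2.52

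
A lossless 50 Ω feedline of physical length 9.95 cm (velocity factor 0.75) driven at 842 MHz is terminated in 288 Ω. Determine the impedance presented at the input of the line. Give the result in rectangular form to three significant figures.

λ = v/f = 0.75·c / 842 MHz = 0.267 m
βl = 2π·l/λ = 2π × 0.372 = 134°
tan(βl) = tan(134°) = -1.03
Z_in = Z_0·(Z_L + jZ_0·tanβl)/(Z_0 + jZ_L·tanβl)
     = 50·(288 − j51.7)/(50 − j298)

Z_in ≈ 16.3 + j45.6 Ω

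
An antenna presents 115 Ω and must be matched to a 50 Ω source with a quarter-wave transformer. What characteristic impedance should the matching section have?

Z_qwt ≈ 75.8 Ω

Z_qwt = √(Z_0·R_L) = √(50 × 115) = √5750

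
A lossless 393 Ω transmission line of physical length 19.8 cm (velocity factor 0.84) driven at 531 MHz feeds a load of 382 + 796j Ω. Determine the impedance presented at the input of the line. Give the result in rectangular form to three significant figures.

λ = v/f = 0.84·c / 531 MHz = 0.475 m
βl = 2π·l/λ = 2π × 0.417 = 150°
tan(βl) = tan(150°) = -0.573
Z_in = Z_0·(Z_L + jZ_0·tanβl)/(Z_0 + jZ_L·tanβl)
     = 393·(382 + j571)/(849 − j219)

Z_in ≈ 102 + j291 Ω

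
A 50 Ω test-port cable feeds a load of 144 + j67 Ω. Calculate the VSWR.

Γ = (Z_L − Z_0)/(Z_L + Z_0) = (94 + j67)/(194 + j67)
|Γ| = 115/205 = 0.562
VSWR = (1 + |Γ|)/(1 − |Γ|) = 1.56/0.438

VSWR ≈ 3.57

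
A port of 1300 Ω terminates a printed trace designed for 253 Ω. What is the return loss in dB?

Γ = (1300 − 253)/(1300 + 253) = 0.674
RL = −20·log₁₀|Γ| = −20·log₁₀(0.674)

RL ≈ 3.42 dB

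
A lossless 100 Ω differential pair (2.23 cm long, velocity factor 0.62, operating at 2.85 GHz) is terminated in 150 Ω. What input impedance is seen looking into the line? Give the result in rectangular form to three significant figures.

Z_in ≈ 79.8 + j30.4 Ω

λ = v/f = 0.62·c / 2.85 GHz = 0.0653 m
βl = 2π·l/λ = 2π × 0.342 = 123°
tan(βl) = tan(123°) = -1.54
Z_in = Z_0·(Z_L + jZ_0·tanβl)/(Z_0 + jZ_L·tanβl)
     = 100·(150 − j154)/(100 − j231)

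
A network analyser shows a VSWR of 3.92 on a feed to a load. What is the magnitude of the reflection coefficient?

|Γ| = (S − 1)/(S + 1) = (3.92 − 1)/(3.92 + 1) = 2.92/4.92

|Γ| ≈ 0.593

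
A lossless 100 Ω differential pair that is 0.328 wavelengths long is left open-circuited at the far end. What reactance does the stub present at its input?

X_in ≈ 53.4 Ω (inductive)

βl = 2π × 0.328 = 118°
tan(βl) = -1.87
For an open-circuited stub, Z_in = −jZ_0·cot(βl) = −jZ_0/tan(βl)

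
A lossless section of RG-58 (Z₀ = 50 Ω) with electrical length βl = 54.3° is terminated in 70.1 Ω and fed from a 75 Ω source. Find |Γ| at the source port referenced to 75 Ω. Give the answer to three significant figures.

|Γ| ≈ 0.296

tan(βl) = 1.39
Z_in = Z_0·(Z_L + jZ_0·tanβl)/(Z_0 + jZ_L·tanβl) = 42.8 − j14 Ω
Γ_s = (Z_in − Z_s)/(Z_in + Z_s) = (-32.2 − j14)/(118 − j14), |Γ_s| = 0.296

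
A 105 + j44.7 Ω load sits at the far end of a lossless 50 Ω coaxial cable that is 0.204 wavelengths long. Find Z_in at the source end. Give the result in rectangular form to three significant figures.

Z_in ≈ 24 − j21.7 Ω

βl = 2π × 0.204 = 73.4°
tan(βl) = tan(73.4°) = 3.36
Z_in = Z_0·(Z_L + jZ_0·tanβl)/(Z_0 + jZ_L·tanβl)
     = 50·(105 + j213)/(-100 + j353)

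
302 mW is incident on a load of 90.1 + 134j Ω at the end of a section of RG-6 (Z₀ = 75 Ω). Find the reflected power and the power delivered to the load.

P_reflected ≈ 121 mW; P_delivered ≈ 181 mW

|Γ| = |(15.1 + j134)/(165.1 + j134)| = 0.634
|Γ|² = 0.402
P_refl = |Γ|²·P_inc = 121 mW, P_del = (1 − |Γ|²)·P_inc = 181 mW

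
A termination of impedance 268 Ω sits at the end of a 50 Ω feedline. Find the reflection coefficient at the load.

Γ = 0.686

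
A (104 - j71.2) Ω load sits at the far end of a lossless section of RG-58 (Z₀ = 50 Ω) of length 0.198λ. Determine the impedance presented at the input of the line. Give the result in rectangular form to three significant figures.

Z_in ≈ 15.6 − j3.73 Ω

βl = 2π × 0.198 = 71.3°
tan(βl) = tan(71.3°) = 2.95
Z_in = Z_0·(Z_L + jZ_0·tanβl)/(Z_0 + jZ_L·tanβl)
     = 50·(104 + j76.3)/(260 + j307)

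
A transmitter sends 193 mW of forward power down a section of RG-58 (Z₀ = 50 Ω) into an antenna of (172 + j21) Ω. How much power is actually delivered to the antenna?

|Γ| = |(122 + j21)/(222 + j21)| = 0.555
|Γ|² = 0.308
P_refl = |Γ|²·P_inc = 59.5 mW, P_del = (1 − |Γ|²)·P_inc = 134 mW

P_delivered ≈ 134 mW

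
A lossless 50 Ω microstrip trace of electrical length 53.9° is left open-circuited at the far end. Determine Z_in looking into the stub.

tan(βl) = 1.37
For an open-circuited stub, Z_in = −jZ_0·cot(βl) = −jZ_0/tan(βl)

Z_in ≈ −j36.5 Ω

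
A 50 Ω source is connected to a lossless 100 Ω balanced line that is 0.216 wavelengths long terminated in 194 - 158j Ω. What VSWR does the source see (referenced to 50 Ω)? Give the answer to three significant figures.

VSWR ≈ 1.75

βl = 2π × 0.216 = 77.8°
tan(βl) = 4.61
Z_in = Z_0·(Z_L + jZ_0·tanβl)/(Z_0 + jZ_L·tanβl) = 29 + j5.21 Ω
Γ_s = (Z_in − Z_s)/(Z_in + Z_s) = (-21 + j5.21)/(79 + j5.21), |Γ_s| = 0.273
VSWR = (1 + |Γ_s|)/(1 − |Γ_s|)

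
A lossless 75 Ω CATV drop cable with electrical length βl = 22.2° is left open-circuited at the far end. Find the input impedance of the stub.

Z_in ≈ −j184 Ω

tan(βl) = 0.408
For an open-circuited stub, Z_in = −jZ_0·cot(βl) = −jZ_0/tan(βl)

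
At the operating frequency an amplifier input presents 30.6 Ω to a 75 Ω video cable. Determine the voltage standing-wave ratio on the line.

VSWR ≈ 2.45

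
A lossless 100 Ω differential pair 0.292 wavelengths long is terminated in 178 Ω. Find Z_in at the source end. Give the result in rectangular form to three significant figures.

βl = 2π × 0.292 = 105°
tan(βl) = tan(105°) = -3.7
Z_in = Z_0·(Z_L + jZ_0·tanβl)/(Z_0 + jZ_L·tanβl)
     = 100·(178 − j370)/(100 − j659)

Z_in ≈ 58.9 + j18.1 Ω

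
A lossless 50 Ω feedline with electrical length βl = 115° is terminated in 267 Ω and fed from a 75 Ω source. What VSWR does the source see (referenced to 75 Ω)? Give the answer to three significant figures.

tan(βl) = -2.14
Z_in = Z_0·(Z_L + jZ_0·tanβl)/(Z_0 + jZ_L·tanβl) = 11.3 + j22.3 Ω
Γ_s = (Z_in − Z_s)/(Z_in + Z_s) = (-63.7 + j22.3)/(86.3 + j22.3), |Γ_s| = 0.757
VSWR = (1 + |Γ_s|)/(1 − |Γ_s|)

VSWR ≈ 7.23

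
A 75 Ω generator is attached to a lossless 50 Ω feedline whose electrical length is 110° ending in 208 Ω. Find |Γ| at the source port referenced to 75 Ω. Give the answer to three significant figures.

tan(βl) = -2.75
Z_in = Z_0·(Z_L + jZ_0·tanβl)/(Z_0 + jZ_L·tanβl) = 13.5 + j17 Ω
Γ_s = (Z_in − Z_s)/(Z_in + Z_s) = (-61.5 + j17)/(88.5 + j17), |Γ_s| = 0.708

|Γ| ≈ 0.708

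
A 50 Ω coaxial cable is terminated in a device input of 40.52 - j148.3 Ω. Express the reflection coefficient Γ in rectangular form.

Γ = (Z_L − Z_0)/(Z_L + Z_0) = (-9.48 − j148.3)/(90.52 − j148.3)

Γ ≈ 0.7 − j0.491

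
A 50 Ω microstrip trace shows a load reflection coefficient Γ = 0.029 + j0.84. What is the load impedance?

Z_L ≈ 8.9 + j51 Ω

Z_L = Z_0·(1 + Γ)/(1 − Γ) = 50·(1.03 + j0.84)/(0.971 − j0.84)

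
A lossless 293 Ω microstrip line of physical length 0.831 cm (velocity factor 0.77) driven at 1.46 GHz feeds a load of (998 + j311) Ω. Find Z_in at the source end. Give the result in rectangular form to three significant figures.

Z_in ≈ 631 − j511 Ω

λ = v/f = 0.77·c / 1.46 GHz = 0.158 m
βl = 2π·l/λ = 2π × 0.0525 = 18.9°
tan(βl) = tan(18.9°) = 0.343
Z_in = Z_0·(Z_L + jZ_0·tanβl)/(Z_0 + jZ_L·tanβl)
     = 293·(998 + j411)/(186 + j342)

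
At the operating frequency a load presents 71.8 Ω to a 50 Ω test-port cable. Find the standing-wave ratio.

VSWR ≈ 1.44

Γ = (71.8 − 50)/(71.8 + 50) = 0.179
VSWR = (1 + 0.179)/(1 − 0.179)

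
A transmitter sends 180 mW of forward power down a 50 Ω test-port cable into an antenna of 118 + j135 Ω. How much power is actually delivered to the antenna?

|Γ| = |(68 + j135)/(168 + j135)| = 0.701
|Γ|² = 0.492
P_refl = |Γ|²·P_inc = 88.5 mW, P_del = (1 − |Γ|²)·P_inc = 91.5 mW

P_delivered ≈ 91.5 mW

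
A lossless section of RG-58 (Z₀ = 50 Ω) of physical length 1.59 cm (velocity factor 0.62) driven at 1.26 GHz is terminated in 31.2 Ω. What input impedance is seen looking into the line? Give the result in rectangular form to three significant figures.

λ = v/f = 0.62·c / 1.26 GHz = 0.148 m
βl = 2π·l/λ = 2π × 0.108 = 38.8°
tan(βl) = tan(38.8°) = 0.803
Z_in = Z_0·(Z_L + jZ_0·tanβl)/(Z_0 + jZ_L·tanβl)
     = 50·(31.2 + j40.2)/(50 + j25.1)

Z_in ≈ 41 + j19.6 Ω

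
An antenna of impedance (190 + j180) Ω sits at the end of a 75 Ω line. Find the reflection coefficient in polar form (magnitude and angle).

Γ ≈ 0.667 ∠ 23.2°

Γ = (Z_L − Z_0)/(Z_L + Z_0) = (115 + j180)/(265 + j180)
|Γ| = 214/320 = 0.667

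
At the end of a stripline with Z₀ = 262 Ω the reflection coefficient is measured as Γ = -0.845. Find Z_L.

Z_L = Z_0·(1 + Γ)/(1 − Γ) = 262·(0.155)/(1.84)

Z_L ≈ 22 Ω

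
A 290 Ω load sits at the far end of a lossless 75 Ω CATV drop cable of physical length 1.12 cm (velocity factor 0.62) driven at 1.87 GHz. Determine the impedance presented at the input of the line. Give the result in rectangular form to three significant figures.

Z_in ≈ 42.1 − j75 Ω

λ = v/f = 0.62·c / 1.87 GHz = 0.0995 m
βl = 2π·l/λ = 2π × 0.113 = 40.5°
tan(βl) = tan(40.5°) = 0.855
Z_in = Z_0·(Z_L + jZ_0·tanβl)/(Z_0 + jZ_L·tanβl)
     = 75·(290 + j64.1)/(75 + j248)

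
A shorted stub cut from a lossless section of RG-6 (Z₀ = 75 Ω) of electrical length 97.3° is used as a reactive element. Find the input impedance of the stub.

tan(βl) = -7.81
For a shorted stub, Z_in = jZ_0·tan(βl)

Z_in ≈ −j585 Ω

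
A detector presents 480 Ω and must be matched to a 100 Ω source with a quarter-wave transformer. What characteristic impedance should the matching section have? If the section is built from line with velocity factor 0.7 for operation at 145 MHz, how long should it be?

Z_qwt ≈ 219 Ω; length ≈ 36.2 cm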